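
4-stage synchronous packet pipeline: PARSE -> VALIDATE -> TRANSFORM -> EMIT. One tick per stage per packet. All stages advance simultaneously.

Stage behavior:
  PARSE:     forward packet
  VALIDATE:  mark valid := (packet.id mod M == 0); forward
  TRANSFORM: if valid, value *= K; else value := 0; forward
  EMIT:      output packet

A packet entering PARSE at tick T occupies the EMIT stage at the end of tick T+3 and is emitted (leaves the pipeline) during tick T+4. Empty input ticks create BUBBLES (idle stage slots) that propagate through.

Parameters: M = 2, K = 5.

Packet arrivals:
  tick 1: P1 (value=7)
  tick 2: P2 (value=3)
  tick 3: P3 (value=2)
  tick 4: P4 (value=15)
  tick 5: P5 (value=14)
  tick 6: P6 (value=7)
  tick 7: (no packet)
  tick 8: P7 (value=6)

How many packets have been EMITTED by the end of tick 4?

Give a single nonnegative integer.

Tick 1: [PARSE:P1(v=7,ok=F), VALIDATE:-, TRANSFORM:-, EMIT:-] out:-; in:P1
Tick 2: [PARSE:P2(v=3,ok=F), VALIDATE:P1(v=7,ok=F), TRANSFORM:-, EMIT:-] out:-; in:P2
Tick 3: [PARSE:P3(v=2,ok=F), VALIDATE:P2(v=3,ok=T), TRANSFORM:P1(v=0,ok=F), EMIT:-] out:-; in:P3
Tick 4: [PARSE:P4(v=15,ok=F), VALIDATE:P3(v=2,ok=F), TRANSFORM:P2(v=15,ok=T), EMIT:P1(v=0,ok=F)] out:-; in:P4
Emitted by tick 4: []

Answer: 0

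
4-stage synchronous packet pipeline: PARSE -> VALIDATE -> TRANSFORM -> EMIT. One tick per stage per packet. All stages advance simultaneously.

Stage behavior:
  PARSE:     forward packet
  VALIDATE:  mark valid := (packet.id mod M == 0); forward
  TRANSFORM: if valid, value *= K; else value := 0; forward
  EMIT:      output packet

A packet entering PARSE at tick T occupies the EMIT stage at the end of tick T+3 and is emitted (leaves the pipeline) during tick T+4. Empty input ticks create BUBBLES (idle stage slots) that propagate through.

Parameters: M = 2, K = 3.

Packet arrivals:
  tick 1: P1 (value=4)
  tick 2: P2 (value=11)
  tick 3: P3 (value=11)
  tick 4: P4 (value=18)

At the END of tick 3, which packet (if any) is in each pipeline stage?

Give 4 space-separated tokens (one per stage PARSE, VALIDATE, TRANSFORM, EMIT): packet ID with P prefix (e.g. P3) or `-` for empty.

Answer: P3 P2 P1 -

Derivation:
Tick 1: [PARSE:P1(v=4,ok=F), VALIDATE:-, TRANSFORM:-, EMIT:-] out:-; in:P1
Tick 2: [PARSE:P2(v=11,ok=F), VALIDATE:P1(v=4,ok=F), TRANSFORM:-, EMIT:-] out:-; in:P2
Tick 3: [PARSE:P3(v=11,ok=F), VALIDATE:P2(v=11,ok=T), TRANSFORM:P1(v=0,ok=F), EMIT:-] out:-; in:P3
At end of tick 3: ['P3', 'P2', 'P1', '-']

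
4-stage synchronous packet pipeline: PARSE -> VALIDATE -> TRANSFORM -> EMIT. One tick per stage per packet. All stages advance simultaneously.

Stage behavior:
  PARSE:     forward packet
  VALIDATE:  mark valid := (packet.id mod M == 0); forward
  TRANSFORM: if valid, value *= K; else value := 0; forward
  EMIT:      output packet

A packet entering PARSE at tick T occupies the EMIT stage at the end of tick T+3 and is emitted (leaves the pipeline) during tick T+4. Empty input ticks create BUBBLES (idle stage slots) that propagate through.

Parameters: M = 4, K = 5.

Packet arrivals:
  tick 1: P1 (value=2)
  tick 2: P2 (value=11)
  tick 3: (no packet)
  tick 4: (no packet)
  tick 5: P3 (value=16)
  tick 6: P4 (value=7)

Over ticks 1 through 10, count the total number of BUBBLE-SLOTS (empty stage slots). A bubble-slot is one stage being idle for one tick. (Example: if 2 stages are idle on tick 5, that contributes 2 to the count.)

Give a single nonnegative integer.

Tick 1: [PARSE:P1(v=2,ok=F), VALIDATE:-, TRANSFORM:-, EMIT:-] out:-; bubbles=3
Tick 2: [PARSE:P2(v=11,ok=F), VALIDATE:P1(v=2,ok=F), TRANSFORM:-, EMIT:-] out:-; bubbles=2
Tick 3: [PARSE:-, VALIDATE:P2(v=11,ok=F), TRANSFORM:P1(v=0,ok=F), EMIT:-] out:-; bubbles=2
Tick 4: [PARSE:-, VALIDATE:-, TRANSFORM:P2(v=0,ok=F), EMIT:P1(v=0,ok=F)] out:-; bubbles=2
Tick 5: [PARSE:P3(v=16,ok=F), VALIDATE:-, TRANSFORM:-, EMIT:P2(v=0,ok=F)] out:P1(v=0); bubbles=2
Tick 6: [PARSE:P4(v=7,ok=F), VALIDATE:P3(v=16,ok=F), TRANSFORM:-, EMIT:-] out:P2(v=0); bubbles=2
Tick 7: [PARSE:-, VALIDATE:P4(v=7,ok=T), TRANSFORM:P3(v=0,ok=F), EMIT:-] out:-; bubbles=2
Tick 8: [PARSE:-, VALIDATE:-, TRANSFORM:P4(v=35,ok=T), EMIT:P3(v=0,ok=F)] out:-; bubbles=2
Tick 9: [PARSE:-, VALIDATE:-, TRANSFORM:-, EMIT:P4(v=35,ok=T)] out:P3(v=0); bubbles=3
Tick 10: [PARSE:-, VALIDATE:-, TRANSFORM:-, EMIT:-] out:P4(v=35); bubbles=4
Total bubble-slots: 24

Answer: 24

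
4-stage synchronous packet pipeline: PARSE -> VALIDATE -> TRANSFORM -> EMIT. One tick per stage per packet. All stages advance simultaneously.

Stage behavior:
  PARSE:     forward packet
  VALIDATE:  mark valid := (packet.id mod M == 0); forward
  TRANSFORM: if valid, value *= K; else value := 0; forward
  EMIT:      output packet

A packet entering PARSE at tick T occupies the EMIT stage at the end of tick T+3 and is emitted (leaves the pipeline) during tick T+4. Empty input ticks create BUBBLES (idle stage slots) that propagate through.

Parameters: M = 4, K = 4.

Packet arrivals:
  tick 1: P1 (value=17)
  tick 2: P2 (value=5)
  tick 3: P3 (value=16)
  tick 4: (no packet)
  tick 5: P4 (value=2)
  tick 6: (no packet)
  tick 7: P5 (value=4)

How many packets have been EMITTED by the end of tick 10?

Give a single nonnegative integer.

Tick 1: [PARSE:P1(v=17,ok=F), VALIDATE:-, TRANSFORM:-, EMIT:-] out:-; in:P1
Tick 2: [PARSE:P2(v=5,ok=F), VALIDATE:P1(v=17,ok=F), TRANSFORM:-, EMIT:-] out:-; in:P2
Tick 3: [PARSE:P3(v=16,ok=F), VALIDATE:P2(v=5,ok=F), TRANSFORM:P1(v=0,ok=F), EMIT:-] out:-; in:P3
Tick 4: [PARSE:-, VALIDATE:P3(v=16,ok=F), TRANSFORM:P2(v=0,ok=F), EMIT:P1(v=0,ok=F)] out:-; in:-
Tick 5: [PARSE:P4(v=2,ok=F), VALIDATE:-, TRANSFORM:P3(v=0,ok=F), EMIT:P2(v=0,ok=F)] out:P1(v=0); in:P4
Tick 6: [PARSE:-, VALIDATE:P4(v=2,ok=T), TRANSFORM:-, EMIT:P3(v=0,ok=F)] out:P2(v=0); in:-
Tick 7: [PARSE:P5(v=4,ok=F), VALIDATE:-, TRANSFORM:P4(v=8,ok=T), EMIT:-] out:P3(v=0); in:P5
Tick 8: [PARSE:-, VALIDATE:P5(v=4,ok=F), TRANSFORM:-, EMIT:P4(v=8,ok=T)] out:-; in:-
Tick 9: [PARSE:-, VALIDATE:-, TRANSFORM:P5(v=0,ok=F), EMIT:-] out:P4(v=8); in:-
Tick 10: [PARSE:-, VALIDATE:-, TRANSFORM:-, EMIT:P5(v=0,ok=F)] out:-; in:-
Emitted by tick 10: ['P1', 'P2', 'P3', 'P4']

Answer: 4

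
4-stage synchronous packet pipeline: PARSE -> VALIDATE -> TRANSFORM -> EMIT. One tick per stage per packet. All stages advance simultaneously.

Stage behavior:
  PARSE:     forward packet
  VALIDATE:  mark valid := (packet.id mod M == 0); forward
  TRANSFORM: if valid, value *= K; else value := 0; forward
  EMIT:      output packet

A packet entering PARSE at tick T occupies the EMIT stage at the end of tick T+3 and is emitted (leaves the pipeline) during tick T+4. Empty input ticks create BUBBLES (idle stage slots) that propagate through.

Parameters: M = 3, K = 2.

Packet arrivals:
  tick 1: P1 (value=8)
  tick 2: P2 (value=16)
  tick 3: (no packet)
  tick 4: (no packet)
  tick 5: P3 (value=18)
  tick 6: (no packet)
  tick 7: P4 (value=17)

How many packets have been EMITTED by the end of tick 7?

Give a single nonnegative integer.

Answer: 2

Derivation:
Tick 1: [PARSE:P1(v=8,ok=F), VALIDATE:-, TRANSFORM:-, EMIT:-] out:-; in:P1
Tick 2: [PARSE:P2(v=16,ok=F), VALIDATE:P1(v=8,ok=F), TRANSFORM:-, EMIT:-] out:-; in:P2
Tick 3: [PARSE:-, VALIDATE:P2(v=16,ok=F), TRANSFORM:P1(v=0,ok=F), EMIT:-] out:-; in:-
Tick 4: [PARSE:-, VALIDATE:-, TRANSFORM:P2(v=0,ok=F), EMIT:P1(v=0,ok=F)] out:-; in:-
Tick 5: [PARSE:P3(v=18,ok=F), VALIDATE:-, TRANSFORM:-, EMIT:P2(v=0,ok=F)] out:P1(v=0); in:P3
Tick 6: [PARSE:-, VALIDATE:P3(v=18,ok=T), TRANSFORM:-, EMIT:-] out:P2(v=0); in:-
Tick 7: [PARSE:P4(v=17,ok=F), VALIDATE:-, TRANSFORM:P3(v=36,ok=T), EMIT:-] out:-; in:P4
Emitted by tick 7: ['P1', 'P2']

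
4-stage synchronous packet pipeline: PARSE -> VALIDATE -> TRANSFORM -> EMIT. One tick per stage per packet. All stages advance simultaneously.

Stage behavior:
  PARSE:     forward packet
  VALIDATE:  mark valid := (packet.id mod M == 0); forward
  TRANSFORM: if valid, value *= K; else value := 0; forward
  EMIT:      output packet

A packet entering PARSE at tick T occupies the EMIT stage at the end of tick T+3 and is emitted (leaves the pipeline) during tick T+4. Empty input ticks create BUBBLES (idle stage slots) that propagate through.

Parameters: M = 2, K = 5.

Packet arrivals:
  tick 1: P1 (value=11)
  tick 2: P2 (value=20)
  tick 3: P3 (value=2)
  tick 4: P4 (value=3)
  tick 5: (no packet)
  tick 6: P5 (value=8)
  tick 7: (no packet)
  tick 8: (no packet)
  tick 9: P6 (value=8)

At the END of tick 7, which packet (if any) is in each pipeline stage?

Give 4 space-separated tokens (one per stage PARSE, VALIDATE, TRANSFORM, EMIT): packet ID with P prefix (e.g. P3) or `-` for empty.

Tick 1: [PARSE:P1(v=11,ok=F), VALIDATE:-, TRANSFORM:-, EMIT:-] out:-; in:P1
Tick 2: [PARSE:P2(v=20,ok=F), VALIDATE:P1(v=11,ok=F), TRANSFORM:-, EMIT:-] out:-; in:P2
Tick 3: [PARSE:P3(v=2,ok=F), VALIDATE:P2(v=20,ok=T), TRANSFORM:P1(v=0,ok=F), EMIT:-] out:-; in:P3
Tick 4: [PARSE:P4(v=3,ok=F), VALIDATE:P3(v=2,ok=F), TRANSFORM:P2(v=100,ok=T), EMIT:P1(v=0,ok=F)] out:-; in:P4
Tick 5: [PARSE:-, VALIDATE:P4(v=3,ok=T), TRANSFORM:P3(v=0,ok=F), EMIT:P2(v=100,ok=T)] out:P1(v=0); in:-
Tick 6: [PARSE:P5(v=8,ok=F), VALIDATE:-, TRANSFORM:P4(v=15,ok=T), EMIT:P3(v=0,ok=F)] out:P2(v=100); in:P5
Tick 7: [PARSE:-, VALIDATE:P5(v=8,ok=F), TRANSFORM:-, EMIT:P4(v=15,ok=T)] out:P3(v=0); in:-
At end of tick 7: ['-', 'P5', '-', 'P4']

Answer: - P5 - P4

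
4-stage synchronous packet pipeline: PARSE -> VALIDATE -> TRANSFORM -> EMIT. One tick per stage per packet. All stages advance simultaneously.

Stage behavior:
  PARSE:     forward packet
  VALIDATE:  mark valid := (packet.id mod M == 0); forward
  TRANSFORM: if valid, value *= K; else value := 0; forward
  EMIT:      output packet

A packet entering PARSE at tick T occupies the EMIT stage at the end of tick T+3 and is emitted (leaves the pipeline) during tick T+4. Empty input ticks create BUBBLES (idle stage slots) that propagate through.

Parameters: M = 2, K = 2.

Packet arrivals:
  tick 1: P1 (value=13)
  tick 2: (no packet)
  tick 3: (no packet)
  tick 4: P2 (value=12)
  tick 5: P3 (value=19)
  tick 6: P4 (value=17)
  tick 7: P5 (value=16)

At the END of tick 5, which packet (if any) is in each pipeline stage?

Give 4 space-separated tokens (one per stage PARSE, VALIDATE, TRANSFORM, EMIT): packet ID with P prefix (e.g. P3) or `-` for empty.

Answer: P3 P2 - -

Derivation:
Tick 1: [PARSE:P1(v=13,ok=F), VALIDATE:-, TRANSFORM:-, EMIT:-] out:-; in:P1
Tick 2: [PARSE:-, VALIDATE:P1(v=13,ok=F), TRANSFORM:-, EMIT:-] out:-; in:-
Tick 3: [PARSE:-, VALIDATE:-, TRANSFORM:P1(v=0,ok=F), EMIT:-] out:-; in:-
Tick 4: [PARSE:P2(v=12,ok=F), VALIDATE:-, TRANSFORM:-, EMIT:P1(v=0,ok=F)] out:-; in:P2
Tick 5: [PARSE:P3(v=19,ok=F), VALIDATE:P2(v=12,ok=T), TRANSFORM:-, EMIT:-] out:P1(v=0); in:P3
At end of tick 5: ['P3', 'P2', '-', '-']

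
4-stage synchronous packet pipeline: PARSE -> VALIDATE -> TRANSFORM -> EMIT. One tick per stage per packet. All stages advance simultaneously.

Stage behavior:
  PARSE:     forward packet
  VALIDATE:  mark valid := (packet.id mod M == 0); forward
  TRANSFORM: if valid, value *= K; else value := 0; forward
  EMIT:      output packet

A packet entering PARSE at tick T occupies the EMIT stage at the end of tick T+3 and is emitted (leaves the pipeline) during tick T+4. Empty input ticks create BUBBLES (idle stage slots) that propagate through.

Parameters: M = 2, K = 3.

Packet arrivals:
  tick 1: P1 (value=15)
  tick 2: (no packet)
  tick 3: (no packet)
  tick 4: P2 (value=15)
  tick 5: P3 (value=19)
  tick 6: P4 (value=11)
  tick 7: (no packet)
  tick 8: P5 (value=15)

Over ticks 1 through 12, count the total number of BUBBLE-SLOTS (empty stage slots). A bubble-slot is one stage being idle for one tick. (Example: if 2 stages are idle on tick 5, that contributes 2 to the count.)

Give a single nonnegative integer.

Answer: 28

Derivation:
Tick 1: [PARSE:P1(v=15,ok=F), VALIDATE:-, TRANSFORM:-, EMIT:-] out:-; bubbles=3
Tick 2: [PARSE:-, VALIDATE:P1(v=15,ok=F), TRANSFORM:-, EMIT:-] out:-; bubbles=3
Tick 3: [PARSE:-, VALIDATE:-, TRANSFORM:P1(v=0,ok=F), EMIT:-] out:-; bubbles=3
Tick 4: [PARSE:P2(v=15,ok=F), VALIDATE:-, TRANSFORM:-, EMIT:P1(v=0,ok=F)] out:-; bubbles=2
Tick 5: [PARSE:P3(v=19,ok=F), VALIDATE:P2(v=15,ok=T), TRANSFORM:-, EMIT:-] out:P1(v=0); bubbles=2
Tick 6: [PARSE:P4(v=11,ok=F), VALIDATE:P3(v=19,ok=F), TRANSFORM:P2(v=45,ok=T), EMIT:-] out:-; bubbles=1
Tick 7: [PARSE:-, VALIDATE:P4(v=11,ok=T), TRANSFORM:P3(v=0,ok=F), EMIT:P2(v=45,ok=T)] out:-; bubbles=1
Tick 8: [PARSE:P5(v=15,ok=F), VALIDATE:-, TRANSFORM:P4(v=33,ok=T), EMIT:P3(v=0,ok=F)] out:P2(v=45); bubbles=1
Tick 9: [PARSE:-, VALIDATE:P5(v=15,ok=F), TRANSFORM:-, EMIT:P4(v=33,ok=T)] out:P3(v=0); bubbles=2
Tick 10: [PARSE:-, VALIDATE:-, TRANSFORM:P5(v=0,ok=F), EMIT:-] out:P4(v=33); bubbles=3
Tick 11: [PARSE:-, VALIDATE:-, TRANSFORM:-, EMIT:P5(v=0,ok=F)] out:-; bubbles=3
Tick 12: [PARSE:-, VALIDATE:-, TRANSFORM:-, EMIT:-] out:P5(v=0); bubbles=4
Total bubble-slots: 28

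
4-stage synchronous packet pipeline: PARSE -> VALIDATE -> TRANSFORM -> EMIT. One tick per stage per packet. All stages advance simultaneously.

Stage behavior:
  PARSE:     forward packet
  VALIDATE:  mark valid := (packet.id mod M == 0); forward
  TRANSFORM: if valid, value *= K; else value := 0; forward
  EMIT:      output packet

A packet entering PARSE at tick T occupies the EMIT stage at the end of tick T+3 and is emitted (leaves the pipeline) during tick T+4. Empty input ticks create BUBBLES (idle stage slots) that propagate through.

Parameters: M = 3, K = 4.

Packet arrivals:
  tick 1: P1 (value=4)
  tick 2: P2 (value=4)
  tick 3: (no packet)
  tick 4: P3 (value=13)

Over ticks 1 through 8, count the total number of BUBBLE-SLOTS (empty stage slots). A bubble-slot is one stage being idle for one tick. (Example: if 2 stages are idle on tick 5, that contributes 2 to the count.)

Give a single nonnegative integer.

Answer: 20

Derivation:
Tick 1: [PARSE:P1(v=4,ok=F), VALIDATE:-, TRANSFORM:-, EMIT:-] out:-; bubbles=3
Tick 2: [PARSE:P2(v=4,ok=F), VALIDATE:P1(v=4,ok=F), TRANSFORM:-, EMIT:-] out:-; bubbles=2
Tick 3: [PARSE:-, VALIDATE:P2(v=4,ok=F), TRANSFORM:P1(v=0,ok=F), EMIT:-] out:-; bubbles=2
Tick 4: [PARSE:P3(v=13,ok=F), VALIDATE:-, TRANSFORM:P2(v=0,ok=F), EMIT:P1(v=0,ok=F)] out:-; bubbles=1
Tick 5: [PARSE:-, VALIDATE:P3(v=13,ok=T), TRANSFORM:-, EMIT:P2(v=0,ok=F)] out:P1(v=0); bubbles=2
Tick 6: [PARSE:-, VALIDATE:-, TRANSFORM:P3(v=52,ok=T), EMIT:-] out:P2(v=0); bubbles=3
Tick 7: [PARSE:-, VALIDATE:-, TRANSFORM:-, EMIT:P3(v=52,ok=T)] out:-; bubbles=3
Tick 8: [PARSE:-, VALIDATE:-, TRANSFORM:-, EMIT:-] out:P3(v=52); bubbles=4
Total bubble-slots: 20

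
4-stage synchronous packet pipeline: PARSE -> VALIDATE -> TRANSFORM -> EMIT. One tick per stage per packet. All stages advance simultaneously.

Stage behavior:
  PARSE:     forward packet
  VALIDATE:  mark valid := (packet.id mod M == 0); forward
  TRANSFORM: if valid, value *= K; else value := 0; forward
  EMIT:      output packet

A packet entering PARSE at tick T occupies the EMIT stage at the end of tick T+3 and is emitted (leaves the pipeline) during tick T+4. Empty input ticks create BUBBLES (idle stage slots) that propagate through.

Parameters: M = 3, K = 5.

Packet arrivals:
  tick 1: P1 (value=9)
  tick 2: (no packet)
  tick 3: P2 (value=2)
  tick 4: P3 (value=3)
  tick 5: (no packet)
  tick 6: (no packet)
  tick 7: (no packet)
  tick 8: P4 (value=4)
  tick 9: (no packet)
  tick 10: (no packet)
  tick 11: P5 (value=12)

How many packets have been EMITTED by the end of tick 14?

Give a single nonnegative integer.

Answer: 4

Derivation:
Tick 1: [PARSE:P1(v=9,ok=F), VALIDATE:-, TRANSFORM:-, EMIT:-] out:-; in:P1
Tick 2: [PARSE:-, VALIDATE:P1(v=9,ok=F), TRANSFORM:-, EMIT:-] out:-; in:-
Tick 3: [PARSE:P2(v=2,ok=F), VALIDATE:-, TRANSFORM:P1(v=0,ok=F), EMIT:-] out:-; in:P2
Tick 4: [PARSE:P3(v=3,ok=F), VALIDATE:P2(v=2,ok=F), TRANSFORM:-, EMIT:P1(v=0,ok=F)] out:-; in:P3
Tick 5: [PARSE:-, VALIDATE:P3(v=3,ok=T), TRANSFORM:P2(v=0,ok=F), EMIT:-] out:P1(v=0); in:-
Tick 6: [PARSE:-, VALIDATE:-, TRANSFORM:P3(v=15,ok=T), EMIT:P2(v=0,ok=F)] out:-; in:-
Tick 7: [PARSE:-, VALIDATE:-, TRANSFORM:-, EMIT:P3(v=15,ok=T)] out:P2(v=0); in:-
Tick 8: [PARSE:P4(v=4,ok=F), VALIDATE:-, TRANSFORM:-, EMIT:-] out:P3(v=15); in:P4
Tick 9: [PARSE:-, VALIDATE:P4(v=4,ok=F), TRANSFORM:-, EMIT:-] out:-; in:-
Tick 10: [PARSE:-, VALIDATE:-, TRANSFORM:P4(v=0,ok=F), EMIT:-] out:-; in:-
Tick 11: [PARSE:P5(v=12,ok=F), VALIDATE:-, TRANSFORM:-, EMIT:P4(v=0,ok=F)] out:-; in:P5
Tick 12: [PARSE:-, VALIDATE:P5(v=12,ok=F), TRANSFORM:-, EMIT:-] out:P4(v=0); in:-
Tick 13: [PARSE:-, VALIDATE:-, TRANSFORM:P5(v=0,ok=F), EMIT:-] out:-; in:-
Tick 14: [PARSE:-, VALIDATE:-, TRANSFORM:-, EMIT:P5(v=0,ok=F)] out:-; in:-
Emitted by tick 14: ['P1', 'P2', 'P3', 'P4']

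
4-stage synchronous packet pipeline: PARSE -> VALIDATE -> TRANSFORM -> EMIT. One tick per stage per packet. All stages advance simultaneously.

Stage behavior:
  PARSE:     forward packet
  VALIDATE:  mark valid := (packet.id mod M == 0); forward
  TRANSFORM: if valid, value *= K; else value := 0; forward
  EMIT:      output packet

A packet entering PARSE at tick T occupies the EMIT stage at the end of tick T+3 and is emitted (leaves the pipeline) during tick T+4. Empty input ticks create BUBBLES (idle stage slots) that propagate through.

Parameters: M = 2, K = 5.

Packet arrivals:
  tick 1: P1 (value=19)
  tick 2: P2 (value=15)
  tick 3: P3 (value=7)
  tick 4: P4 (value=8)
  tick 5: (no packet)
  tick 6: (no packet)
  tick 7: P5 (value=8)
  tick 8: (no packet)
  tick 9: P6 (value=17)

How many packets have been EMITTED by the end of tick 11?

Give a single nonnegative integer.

Answer: 5

Derivation:
Tick 1: [PARSE:P1(v=19,ok=F), VALIDATE:-, TRANSFORM:-, EMIT:-] out:-; in:P1
Tick 2: [PARSE:P2(v=15,ok=F), VALIDATE:P1(v=19,ok=F), TRANSFORM:-, EMIT:-] out:-; in:P2
Tick 3: [PARSE:P3(v=7,ok=F), VALIDATE:P2(v=15,ok=T), TRANSFORM:P1(v=0,ok=F), EMIT:-] out:-; in:P3
Tick 4: [PARSE:P4(v=8,ok=F), VALIDATE:P3(v=7,ok=F), TRANSFORM:P2(v=75,ok=T), EMIT:P1(v=0,ok=F)] out:-; in:P4
Tick 5: [PARSE:-, VALIDATE:P4(v=8,ok=T), TRANSFORM:P3(v=0,ok=F), EMIT:P2(v=75,ok=T)] out:P1(v=0); in:-
Tick 6: [PARSE:-, VALIDATE:-, TRANSFORM:P4(v=40,ok=T), EMIT:P3(v=0,ok=F)] out:P2(v=75); in:-
Tick 7: [PARSE:P5(v=8,ok=F), VALIDATE:-, TRANSFORM:-, EMIT:P4(v=40,ok=T)] out:P3(v=0); in:P5
Tick 8: [PARSE:-, VALIDATE:P5(v=8,ok=F), TRANSFORM:-, EMIT:-] out:P4(v=40); in:-
Tick 9: [PARSE:P6(v=17,ok=F), VALIDATE:-, TRANSFORM:P5(v=0,ok=F), EMIT:-] out:-; in:P6
Tick 10: [PARSE:-, VALIDATE:P6(v=17,ok=T), TRANSFORM:-, EMIT:P5(v=0,ok=F)] out:-; in:-
Tick 11: [PARSE:-, VALIDATE:-, TRANSFORM:P6(v=85,ok=T), EMIT:-] out:P5(v=0); in:-
Emitted by tick 11: ['P1', 'P2', 'P3', 'P4', 'P5']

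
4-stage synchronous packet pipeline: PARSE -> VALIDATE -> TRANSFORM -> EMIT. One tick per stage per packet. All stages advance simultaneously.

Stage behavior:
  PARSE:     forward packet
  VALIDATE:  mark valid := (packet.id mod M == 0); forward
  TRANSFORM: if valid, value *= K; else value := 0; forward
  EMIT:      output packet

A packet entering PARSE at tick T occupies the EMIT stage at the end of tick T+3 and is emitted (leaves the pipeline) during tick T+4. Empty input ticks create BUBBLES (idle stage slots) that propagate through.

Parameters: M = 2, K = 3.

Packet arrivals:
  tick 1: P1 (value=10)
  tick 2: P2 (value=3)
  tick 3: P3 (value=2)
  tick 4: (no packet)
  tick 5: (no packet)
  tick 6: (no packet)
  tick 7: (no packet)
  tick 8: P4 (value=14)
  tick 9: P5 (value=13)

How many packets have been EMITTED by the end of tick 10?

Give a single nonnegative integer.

Answer: 3

Derivation:
Tick 1: [PARSE:P1(v=10,ok=F), VALIDATE:-, TRANSFORM:-, EMIT:-] out:-; in:P1
Tick 2: [PARSE:P2(v=3,ok=F), VALIDATE:P1(v=10,ok=F), TRANSFORM:-, EMIT:-] out:-; in:P2
Tick 3: [PARSE:P3(v=2,ok=F), VALIDATE:P2(v=3,ok=T), TRANSFORM:P1(v=0,ok=F), EMIT:-] out:-; in:P3
Tick 4: [PARSE:-, VALIDATE:P3(v=2,ok=F), TRANSFORM:P2(v=9,ok=T), EMIT:P1(v=0,ok=F)] out:-; in:-
Tick 5: [PARSE:-, VALIDATE:-, TRANSFORM:P3(v=0,ok=F), EMIT:P2(v=9,ok=T)] out:P1(v=0); in:-
Tick 6: [PARSE:-, VALIDATE:-, TRANSFORM:-, EMIT:P3(v=0,ok=F)] out:P2(v=9); in:-
Tick 7: [PARSE:-, VALIDATE:-, TRANSFORM:-, EMIT:-] out:P3(v=0); in:-
Tick 8: [PARSE:P4(v=14,ok=F), VALIDATE:-, TRANSFORM:-, EMIT:-] out:-; in:P4
Tick 9: [PARSE:P5(v=13,ok=F), VALIDATE:P4(v=14,ok=T), TRANSFORM:-, EMIT:-] out:-; in:P5
Tick 10: [PARSE:-, VALIDATE:P5(v=13,ok=F), TRANSFORM:P4(v=42,ok=T), EMIT:-] out:-; in:-
Emitted by tick 10: ['P1', 'P2', 'P3']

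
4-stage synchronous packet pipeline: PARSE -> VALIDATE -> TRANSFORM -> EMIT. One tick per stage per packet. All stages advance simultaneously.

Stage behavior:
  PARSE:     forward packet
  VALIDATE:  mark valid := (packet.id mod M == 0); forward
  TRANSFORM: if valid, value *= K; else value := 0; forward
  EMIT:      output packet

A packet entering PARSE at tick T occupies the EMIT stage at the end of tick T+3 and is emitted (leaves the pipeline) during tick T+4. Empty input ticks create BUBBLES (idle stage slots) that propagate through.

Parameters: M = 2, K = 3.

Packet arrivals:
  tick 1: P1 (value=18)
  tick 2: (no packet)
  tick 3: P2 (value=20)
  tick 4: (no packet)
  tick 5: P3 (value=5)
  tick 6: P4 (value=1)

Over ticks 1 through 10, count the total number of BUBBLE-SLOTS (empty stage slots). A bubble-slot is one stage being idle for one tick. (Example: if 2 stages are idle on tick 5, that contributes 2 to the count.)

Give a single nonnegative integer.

Tick 1: [PARSE:P1(v=18,ok=F), VALIDATE:-, TRANSFORM:-, EMIT:-] out:-; bubbles=3
Tick 2: [PARSE:-, VALIDATE:P1(v=18,ok=F), TRANSFORM:-, EMIT:-] out:-; bubbles=3
Tick 3: [PARSE:P2(v=20,ok=F), VALIDATE:-, TRANSFORM:P1(v=0,ok=F), EMIT:-] out:-; bubbles=2
Tick 4: [PARSE:-, VALIDATE:P2(v=20,ok=T), TRANSFORM:-, EMIT:P1(v=0,ok=F)] out:-; bubbles=2
Tick 5: [PARSE:P3(v=5,ok=F), VALIDATE:-, TRANSFORM:P2(v=60,ok=T), EMIT:-] out:P1(v=0); bubbles=2
Tick 6: [PARSE:P4(v=1,ok=F), VALIDATE:P3(v=5,ok=F), TRANSFORM:-, EMIT:P2(v=60,ok=T)] out:-; bubbles=1
Tick 7: [PARSE:-, VALIDATE:P4(v=1,ok=T), TRANSFORM:P3(v=0,ok=F), EMIT:-] out:P2(v=60); bubbles=2
Tick 8: [PARSE:-, VALIDATE:-, TRANSFORM:P4(v=3,ok=T), EMIT:P3(v=0,ok=F)] out:-; bubbles=2
Tick 9: [PARSE:-, VALIDATE:-, TRANSFORM:-, EMIT:P4(v=3,ok=T)] out:P3(v=0); bubbles=3
Tick 10: [PARSE:-, VALIDATE:-, TRANSFORM:-, EMIT:-] out:P4(v=3); bubbles=4
Total bubble-slots: 24

Answer: 24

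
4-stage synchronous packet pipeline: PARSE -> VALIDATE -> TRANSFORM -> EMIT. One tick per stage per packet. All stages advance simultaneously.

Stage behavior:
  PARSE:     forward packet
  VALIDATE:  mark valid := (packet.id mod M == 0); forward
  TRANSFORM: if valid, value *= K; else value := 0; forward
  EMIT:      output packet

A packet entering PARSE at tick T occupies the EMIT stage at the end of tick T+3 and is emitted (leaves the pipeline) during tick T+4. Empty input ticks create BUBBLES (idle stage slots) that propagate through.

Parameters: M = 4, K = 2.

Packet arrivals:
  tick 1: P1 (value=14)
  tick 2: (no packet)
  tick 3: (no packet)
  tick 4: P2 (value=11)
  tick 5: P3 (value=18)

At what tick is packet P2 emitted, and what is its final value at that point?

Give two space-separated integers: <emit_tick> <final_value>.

Tick 1: [PARSE:P1(v=14,ok=F), VALIDATE:-, TRANSFORM:-, EMIT:-] out:-; in:P1
Tick 2: [PARSE:-, VALIDATE:P1(v=14,ok=F), TRANSFORM:-, EMIT:-] out:-; in:-
Tick 3: [PARSE:-, VALIDATE:-, TRANSFORM:P1(v=0,ok=F), EMIT:-] out:-; in:-
Tick 4: [PARSE:P2(v=11,ok=F), VALIDATE:-, TRANSFORM:-, EMIT:P1(v=0,ok=F)] out:-; in:P2
Tick 5: [PARSE:P3(v=18,ok=F), VALIDATE:P2(v=11,ok=F), TRANSFORM:-, EMIT:-] out:P1(v=0); in:P3
Tick 6: [PARSE:-, VALIDATE:P3(v=18,ok=F), TRANSFORM:P2(v=0,ok=F), EMIT:-] out:-; in:-
Tick 7: [PARSE:-, VALIDATE:-, TRANSFORM:P3(v=0,ok=F), EMIT:P2(v=0,ok=F)] out:-; in:-
Tick 8: [PARSE:-, VALIDATE:-, TRANSFORM:-, EMIT:P3(v=0,ok=F)] out:P2(v=0); in:-
Tick 9: [PARSE:-, VALIDATE:-, TRANSFORM:-, EMIT:-] out:P3(v=0); in:-
P2: arrives tick 4, valid=False (id=2, id%4=2), emit tick 8, final value 0

Answer: 8 0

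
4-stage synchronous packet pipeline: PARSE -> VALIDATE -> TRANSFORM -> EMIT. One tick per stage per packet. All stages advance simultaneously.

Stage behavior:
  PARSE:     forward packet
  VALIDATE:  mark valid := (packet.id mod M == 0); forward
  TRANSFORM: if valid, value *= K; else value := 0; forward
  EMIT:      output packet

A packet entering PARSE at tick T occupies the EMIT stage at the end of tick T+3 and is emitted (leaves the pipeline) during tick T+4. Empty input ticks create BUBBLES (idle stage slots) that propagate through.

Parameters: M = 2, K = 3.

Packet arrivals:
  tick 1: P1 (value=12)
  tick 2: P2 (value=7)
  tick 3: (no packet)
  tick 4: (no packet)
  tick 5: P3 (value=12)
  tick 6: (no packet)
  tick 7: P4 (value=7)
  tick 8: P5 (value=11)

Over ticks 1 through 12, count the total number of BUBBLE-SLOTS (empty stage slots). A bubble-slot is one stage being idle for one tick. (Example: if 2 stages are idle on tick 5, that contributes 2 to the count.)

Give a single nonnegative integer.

Tick 1: [PARSE:P1(v=12,ok=F), VALIDATE:-, TRANSFORM:-, EMIT:-] out:-; bubbles=3
Tick 2: [PARSE:P2(v=7,ok=F), VALIDATE:P1(v=12,ok=F), TRANSFORM:-, EMIT:-] out:-; bubbles=2
Tick 3: [PARSE:-, VALIDATE:P2(v=7,ok=T), TRANSFORM:P1(v=0,ok=F), EMIT:-] out:-; bubbles=2
Tick 4: [PARSE:-, VALIDATE:-, TRANSFORM:P2(v=21,ok=T), EMIT:P1(v=0,ok=F)] out:-; bubbles=2
Tick 5: [PARSE:P3(v=12,ok=F), VALIDATE:-, TRANSFORM:-, EMIT:P2(v=21,ok=T)] out:P1(v=0); bubbles=2
Tick 6: [PARSE:-, VALIDATE:P3(v=12,ok=F), TRANSFORM:-, EMIT:-] out:P2(v=21); bubbles=3
Tick 7: [PARSE:P4(v=7,ok=F), VALIDATE:-, TRANSFORM:P3(v=0,ok=F), EMIT:-] out:-; bubbles=2
Tick 8: [PARSE:P5(v=11,ok=F), VALIDATE:P4(v=7,ok=T), TRANSFORM:-, EMIT:P3(v=0,ok=F)] out:-; bubbles=1
Tick 9: [PARSE:-, VALIDATE:P5(v=11,ok=F), TRANSFORM:P4(v=21,ok=T), EMIT:-] out:P3(v=0); bubbles=2
Tick 10: [PARSE:-, VALIDATE:-, TRANSFORM:P5(v=0,ok=F), EMIT:P4(v=21,ok=T)] out:-; bubbles=2
Tick 11: [PARSE:-, VALIDATE:-, TRANSFORM:-, EMIT:P5(v=0,ok=F)] out:P4(v=21); bubbles=3
Tick 12: [PARSE:-, VALIDATE:-, TRANSFORM:-, EMIT:-] out:P5(v=0); bubbles=4
Total bubble-slots: 28

Answer: 28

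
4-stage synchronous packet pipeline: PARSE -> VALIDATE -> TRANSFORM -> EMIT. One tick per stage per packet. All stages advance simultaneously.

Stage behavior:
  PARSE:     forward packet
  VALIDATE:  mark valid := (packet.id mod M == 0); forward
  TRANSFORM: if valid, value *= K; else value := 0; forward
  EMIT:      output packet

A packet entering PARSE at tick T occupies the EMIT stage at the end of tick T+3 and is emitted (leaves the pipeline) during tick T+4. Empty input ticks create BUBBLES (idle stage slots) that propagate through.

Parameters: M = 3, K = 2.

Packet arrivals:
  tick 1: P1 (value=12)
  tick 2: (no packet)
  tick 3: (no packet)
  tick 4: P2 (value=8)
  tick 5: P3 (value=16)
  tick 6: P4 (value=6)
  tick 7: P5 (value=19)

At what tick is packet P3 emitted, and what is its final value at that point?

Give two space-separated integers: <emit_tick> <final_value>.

Answer: 9 32

Derivation:
Tick 1: [PARSE:P1(v=12,ok=F), VALIDATE:-, TRANSFORM:-, EMIT:-] out:-; in:P1
Tick 2: [PARSE:-, VALIDATE:P1(v=12,ok=F), TRANSFORM:-, EMIT:-] out:-; in:-
Tick 3: [PARSE:-, VALIDATE:-, TRANSFORM:P1(v=0,ok=F), EMIT:-] out:-; in:-
Tick 4: [PARSE:P2(v=8,ok=F), VALIDATE:-, TRANSFORM:-, EMIT:P1(v=0,ok=F)] out:-; in:P2
Tick 5: [PARSE:P3(v=16,ok=F), VALIDATE:P2(v=8,ok=F), TRANSFORM:-, EMIT:-] out:P1(v=0); in:P3
Tick 6: [PARSE:P4(v=6,ok=F), VALIDATE:P3(v=16,ok=T), TRANSFORM:P2(v=0,ok=F), EMIT:-] out:-; in:P4
Tick 7: [PARSE:P5(v=19,ok=F), VALIDATE:P4(v=6,ok=F), TRANSFORM:P3(v=32,ok=T), EMIT:P2(v=0,ok=F)] out:-; in:P5
Tick 8: [PARSE:-, VALIDATE:P5(v=19,ok=F), TRANSFORM:P4(v=0,ok=F), EMIT:P3(v=32,ok=T)] out:P2(v=0); in:-
Tick 9: [PARSE:-, VALIDATE:-, TRANSFORM:P5(v=0,ok=F), EMIT:P4(v=0,ok=F)] out:P3(v=32); in:-
Tick 10: [PARSE:-, VALIDATE:-, TRANSFORM:-, EMIT:P5(v=0,ok=F)] out:P4(v=0); in:-
Tick 11: [PARSE:-, VALIDATE:-, TRANSFORM:-, EMIT:-] out:P5(v=0); in:-
P3: arrives tick 5, valid=True (id=3, id%3=0), emit tick 9, final value 32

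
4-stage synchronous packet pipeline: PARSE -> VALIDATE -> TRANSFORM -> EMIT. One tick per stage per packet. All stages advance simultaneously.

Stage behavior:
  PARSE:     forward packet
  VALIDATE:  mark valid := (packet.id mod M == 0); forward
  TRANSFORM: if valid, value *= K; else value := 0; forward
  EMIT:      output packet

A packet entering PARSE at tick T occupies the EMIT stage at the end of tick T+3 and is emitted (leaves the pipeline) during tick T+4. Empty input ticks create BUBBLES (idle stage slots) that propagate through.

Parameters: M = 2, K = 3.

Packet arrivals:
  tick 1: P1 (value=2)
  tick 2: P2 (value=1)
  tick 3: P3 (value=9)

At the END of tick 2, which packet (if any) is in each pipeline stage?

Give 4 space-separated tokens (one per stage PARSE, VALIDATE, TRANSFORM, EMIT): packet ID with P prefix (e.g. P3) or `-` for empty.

Answer: P2 P1 - -

Derivation:
Tick 1: [PARSE:P1(v=2,ok=F), VALIDATE:-, TRANSFORM:-, EMIT:-] out:-; in:P1
Tick 2: [PARSE:P2(v=1,ok=F), VALIDATE:P1(v=2,ok=F), TRANSFORM:-, EMIT:-] out:-; in:P2
At end of tick 2: ['P2', 'P1', '-', '-']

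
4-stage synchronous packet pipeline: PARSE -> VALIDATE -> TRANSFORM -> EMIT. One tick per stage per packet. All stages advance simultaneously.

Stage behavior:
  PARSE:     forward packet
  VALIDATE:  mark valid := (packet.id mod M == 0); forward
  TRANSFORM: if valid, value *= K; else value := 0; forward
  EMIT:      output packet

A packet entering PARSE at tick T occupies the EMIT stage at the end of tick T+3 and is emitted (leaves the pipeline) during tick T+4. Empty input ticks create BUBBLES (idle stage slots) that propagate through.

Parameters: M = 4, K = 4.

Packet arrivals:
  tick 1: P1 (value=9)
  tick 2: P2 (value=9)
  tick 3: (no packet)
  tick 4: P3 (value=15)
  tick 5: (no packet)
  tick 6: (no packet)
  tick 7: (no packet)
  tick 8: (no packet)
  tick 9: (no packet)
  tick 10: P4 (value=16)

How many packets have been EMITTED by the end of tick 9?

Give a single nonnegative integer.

Tick 1: [PARSE:P1(v=9,ok=F), VALIDATE:-, TRANSFORM:-, EMIT:-] out:-; in:P1
Tick 2: [PARSE:P2(v=9,ok=F), VALIDATE:P1(v=9,ok=F), TRANSFORM:-, EMIT:-] out:-; in:P2
Tick 3: [PARSE:-, VALIDATE:P2(v=9,ok=F), TRANSFORM:P1(v=0,ok=F), EMIT:-] out:-; in:-
Tick 4: [PARSE:P3(v=15,ok=F), VALIDATE:-, TRANSFORM:P2(v=0,ok=F), EMIT:P1(v=0,ok=F)] out:-; in:P3
Tick 5: [PARSE:-, VALIDATE:P3(v=15,ok=F), TRANSFORM:-, EMIT:P2(v=0,ok=F)] out:P1(v=0); in:-
Tick 6: [PARSE:-, VALIDATE:-, TRANSFORM:P3(v=0,ok=F), EMIT:-] out:P2(v=0); in:-
Tick 7: [PARSE:-, VALIDATE:-, TRANSFORM:-, EMIT:P3(v=0,ok=F)] out:-; in:-
Tick 8: [PARSE:-, VALIDATE:-, TRANSFORM:-, EMIT:-] out:P3(v=0); in:-
Tick 9: [PARSE:-, VALIDATE:-, TRANSFORM:-, EMIT:-] out:-; in:-
Emitted by tick 9: ['P1', 'P2', 'P3']

Answer: 3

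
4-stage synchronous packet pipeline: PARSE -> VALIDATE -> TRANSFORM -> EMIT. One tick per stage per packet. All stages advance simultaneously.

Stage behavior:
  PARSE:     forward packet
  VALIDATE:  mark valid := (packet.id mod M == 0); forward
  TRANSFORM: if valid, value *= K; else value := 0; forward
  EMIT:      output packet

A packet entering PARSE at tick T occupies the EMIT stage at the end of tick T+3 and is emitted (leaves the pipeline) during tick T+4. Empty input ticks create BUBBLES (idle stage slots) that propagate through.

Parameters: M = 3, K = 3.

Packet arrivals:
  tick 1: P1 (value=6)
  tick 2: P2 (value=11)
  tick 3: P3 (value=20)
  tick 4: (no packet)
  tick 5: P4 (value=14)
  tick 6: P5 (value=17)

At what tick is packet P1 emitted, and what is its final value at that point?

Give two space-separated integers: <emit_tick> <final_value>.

Tick 1: [PARSE:P1(v=6,ok=F), VALIDATE:-, TRANSFORM:-, EMIT:-] out:-; in:P1
Tick 2: [PARSE:P2(v=11,ok=F), VALIDATE:P1(v=6,ok=F), TRANSFORM:-, EMIT:-] out:-; in:P2
Tick 3: [PARSE:P3(v=20,ok=F), VALIDATE:P2(v=11,ok=F), TRANSFORM:P1(v=0,ok=F), EMIT:-] out:-; in:P3
Tick 4: [PARSE:-, VALIDATE:P3(v=20,ok=T), TRANSFORM:P2(v=0,ok=F), EMIT:P1(v=0,ok=F)] out:-; in:-
Tick 5: [PARSE:P4(v=14,ok=F), VALIDATE:-, TRANSFORM:P3(v=60,ok=T), EMIT:P2(v=0,ok=F)] out:P1(v=0); in:P4
Tick 6: [PARSE:P5(v=17,ok=F), VALIDATE:P4(v=14,ok=F), TRANSFORM:-, EMIT:P3(v=60,ok=T)] out:P2(v=0); in:P5
Tick 7: [PARSE:-, VALIDATE:P5(v=17,ok=F), TRANSFORM:P4(v=0,ok=F), EMIT:-] out:P3(v=60); in:-
Tick 8: [PARSE:-, VALIDATE:-, TRANSFORM:P5(v=0,ok=F), EMIT:P4(v=0,ok=F)] out:-; in:-
Tick 9: [PARSE:-, VALIDATE:-, TRANSFORM:-, EMIT:P5(v=0,ok=F)] out:P4(v=0); in:-
Tick 10: [PARSE:-, VALIDATE:-, TRANSFORM:-, EMIT:-] out:P5(v=0); in:-
P1: arrives tick 1, valid=False (id=1, id%3=1), emit tick 5, final value 0

Answer: 5 0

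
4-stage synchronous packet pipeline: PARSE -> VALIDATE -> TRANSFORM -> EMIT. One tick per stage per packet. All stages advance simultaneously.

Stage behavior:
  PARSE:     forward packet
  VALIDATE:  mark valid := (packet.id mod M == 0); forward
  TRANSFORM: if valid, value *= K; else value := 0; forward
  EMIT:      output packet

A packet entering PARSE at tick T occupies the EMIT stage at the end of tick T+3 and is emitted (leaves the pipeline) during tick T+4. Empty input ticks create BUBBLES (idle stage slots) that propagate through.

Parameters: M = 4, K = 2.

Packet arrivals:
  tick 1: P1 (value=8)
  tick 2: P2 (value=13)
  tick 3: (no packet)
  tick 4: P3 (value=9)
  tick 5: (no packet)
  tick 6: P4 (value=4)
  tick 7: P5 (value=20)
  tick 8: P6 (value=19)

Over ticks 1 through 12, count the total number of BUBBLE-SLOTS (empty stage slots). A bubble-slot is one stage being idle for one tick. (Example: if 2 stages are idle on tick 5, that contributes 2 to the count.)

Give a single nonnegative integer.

Answer: 24

Derivation:
Tick 1: [PARSE:P1(v=8,ok=F), VALIDATE:-, TRANSFORM:-, EMIT:-] out:-; bubbles=3
Tick 2: [PARSE:P2(v=13,ok=F), VALIDATE:P1(v=8,ok=F), TRANSFORM:-, EMIT:-] out:-; bubbles=2
Tick 3: [PARSE:-, VALIDATE:P2(v=13,ok=F), TRANSFORM:P1(v=0,ok=F), EMIT:-] out:-; bubbles=2
Tick 4: [PARSE:P3(v=9,ok=F), VALIDATE:-, TRANSFORM:P2(v=0,ok=F), EMIT:P1(v=0,ok=F)] out:-; bubbles=1
Tick 5: [PARSE:-, VALIDATE:P3(v=9,ok=F), TRANSFORM:-, EMIT:P2(v=0,ok=F)] out:P1(v=0); bubbles=2
Tick 6: [PARSE:P4(v=4,ok=F), VALIDATE:-, TRANSFORM:P3(v=0,ok=F), EMIT:-] out:P2(v=0); bubbles=2
Tick 7: [PARSE:P5(v=20,ok=F), VALIDATE:P4(v=4,ok=T), TRANSFORM:-, EMIT:P3(v=0,ok=F)] out:-; bubbles=1
Tick 8: [PARSE:P6(v=19,ok=F), VALIDATE:P5(v=20,ok=F), TRANSFORM:P4(v=8,ok=T), EMIT:-] out:P3(v=0); bubbles=1
Tick 9: [PARSE:-, VALIDATE:P6(v=19,ok=F), TRANSFORM:P5(v=0,ok=F), EMIT:P4(v=8,ok=T)] out:-; bubbles=1
Tick 10: [PARSE:-, VALIDATE:-, TRANSFORM:P6(v=0,ok=F), EMIT:P5(v=0,ok=F)] out:P4(v=8); bubbles=2
Tick 11: [PARSE:-, VALIDATE:-, TRANSFORM:-, EMIT:P6(v=0,ok=F)] out:P5(v=0); bubbles=3
Tick 12: [PARSE:-, VALIDATE:-, TRANSFORM:-, EMIT:-] out:P6(v=0); bubbles=4
Total bubble-slots: 24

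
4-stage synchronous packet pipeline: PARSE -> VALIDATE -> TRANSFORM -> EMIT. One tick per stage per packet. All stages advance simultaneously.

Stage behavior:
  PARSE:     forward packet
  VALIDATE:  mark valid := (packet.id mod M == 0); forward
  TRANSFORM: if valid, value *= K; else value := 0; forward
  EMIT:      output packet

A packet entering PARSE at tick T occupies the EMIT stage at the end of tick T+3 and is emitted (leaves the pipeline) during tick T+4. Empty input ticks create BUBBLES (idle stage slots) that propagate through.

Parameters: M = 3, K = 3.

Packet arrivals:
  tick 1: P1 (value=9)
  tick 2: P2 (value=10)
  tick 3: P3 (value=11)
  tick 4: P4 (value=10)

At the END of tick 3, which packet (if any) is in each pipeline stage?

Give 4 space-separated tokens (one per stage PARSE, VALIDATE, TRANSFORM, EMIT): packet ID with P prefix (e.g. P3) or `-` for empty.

Answer: P3 P2 P1 -

Derivation:
Tick 1: [PARSE:P1(v=9,ok=F), VALIDATE:-, TRANSFORM:-, EMIT:-] out:-; in:P1
Tick 2: [PARSE:P2(v=10,ok=F), VALIDATE:P1(v=9,ok=F), TRANSFORM:-, EMIT:-] out:-; in:P2
Tick 3: [PARSE:P3(v=11,ok=F), VALIDATE:P2(v=10,ok=F), TRANSFORM:P1(v=0,ok=F), EMIT:-] out:-; in:P3
At end of tick 3: ['P3', 'P2', 'P1', '-']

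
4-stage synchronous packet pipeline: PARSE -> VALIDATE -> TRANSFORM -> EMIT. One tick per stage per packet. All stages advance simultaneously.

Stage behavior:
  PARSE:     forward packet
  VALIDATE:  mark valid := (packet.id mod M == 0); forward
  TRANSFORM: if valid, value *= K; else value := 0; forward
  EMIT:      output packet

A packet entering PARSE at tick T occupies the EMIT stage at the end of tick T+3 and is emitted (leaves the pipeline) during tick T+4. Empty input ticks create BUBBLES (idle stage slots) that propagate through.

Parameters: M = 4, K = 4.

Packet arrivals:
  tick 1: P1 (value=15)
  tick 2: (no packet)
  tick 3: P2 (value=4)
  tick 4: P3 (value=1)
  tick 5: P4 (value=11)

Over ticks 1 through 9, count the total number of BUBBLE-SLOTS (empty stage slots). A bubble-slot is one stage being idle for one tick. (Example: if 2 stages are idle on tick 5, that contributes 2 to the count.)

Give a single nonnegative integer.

Tick 1: [PARSE:P1(v=15,ok=F), VALIDATE:-, TRANSFORM:-, EMIT:-] out:-; bubbles=3
Tick 2: [PARSE:-, VALIDATE:P1(v=15,ok=F), TRANSFORM:-, EMIT:-] out:-; bubbles=3
Tick 3: [PARSE:P2(v=4,ok=F), VALIDATE:-, TRANSFORM:P1(v=0,ok=F), EMIT:-] out:-; bubbles=2
Tick 4: [PARSE:P3(v=1,ok=F), VALIDATE:P2(v=4,ok=F), TRANSFORM:-, EMIT:P1(v=0,ok=F)] out:-; bubbles=1
Tick 5: [PARSE:P4(v=11,ok=F), VALIDATE:P3(v=1,ok=F), TRANSFORM:P2(v=0,ok=F), EMIT:-] out:P1(v=0); bubbles=1
Tick 6: [PARSE:-, VALIDATE:P4(v=11,ok=T), TRANSFORM:P3(v=0,ok=F), EMIT:P2(v=0,ok=F)] out:-; bubbles=1
Tick 7: [PARSE:-, VALIDATE:-, TRANSFORM:P4(v=44,ok=T), EMIT:P3(v=0,ok=F)] out:P2(v=0); bubbles=2
Tick 8: [PARSE:-, VALIDATE:-, TRANSFORM:-, EMIT:P4(v=44,ok=T)] out:P3(v=0); bubbles=3
Tick 9: [PARSE:-, VALIDATE:-, TRANSFORM:-, EMIT:-] out:P4(v=44); bubbles=4
Total bubble-slots: 20

Answer: 20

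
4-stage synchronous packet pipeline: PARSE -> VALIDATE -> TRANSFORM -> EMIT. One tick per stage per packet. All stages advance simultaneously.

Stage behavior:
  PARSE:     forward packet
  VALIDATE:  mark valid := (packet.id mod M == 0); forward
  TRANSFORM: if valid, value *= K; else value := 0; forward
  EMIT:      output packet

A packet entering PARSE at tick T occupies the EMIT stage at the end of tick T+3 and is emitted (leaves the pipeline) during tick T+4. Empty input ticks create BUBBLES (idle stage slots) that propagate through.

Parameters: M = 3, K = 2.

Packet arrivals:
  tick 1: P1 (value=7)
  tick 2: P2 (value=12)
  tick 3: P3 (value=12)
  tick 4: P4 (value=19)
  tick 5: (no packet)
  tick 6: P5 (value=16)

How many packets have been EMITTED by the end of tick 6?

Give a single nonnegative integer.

Answer: 2

Derivation:
Tick 1: [PARSE:P1(v=7,ok=F), VALIDATE:-, TRANSFORM:-, EMIT:-] out:-; in:P1
Tick 2: [PARSE:P2(v=12,ok=F), VALIDATE:P1(v=7,ok=F), TRANSFORM:-, EMIT:-] out:-; in:P2
Tick 3: [PARSE:P3(v=12,ok=F), VALIDATE:P2(v=12,ok=F), TRANSFORM:P1(v=0,ok=F), EMIT:-] out:-; in:P3
Tick 4: [PARSE:P4(v=19,ok=F), VALIDATE:P3(v=12,ok=T), TRANSFORM:P2(v=0,ok=F), EMIT:P1(v=0,ok=F)] out:-; in:P4
Tick 5: [PARSE:-, VALIDATE:P4(v=19,ok=F), TRANSFORM:P3(v=24,ok=T), EMIT:P2(v=0,ok=F)] out:P1(v=0); in:-
Tick 6: [PARSE:P5(v=16,ok=F), VALIDATE:-, TRANSFORM:P4(v=0,ok=F), EMIT:P3(v=24,ok=T)] out:P2(v=0); in:P5
Emitted by tick 6: ['P1', 'P2']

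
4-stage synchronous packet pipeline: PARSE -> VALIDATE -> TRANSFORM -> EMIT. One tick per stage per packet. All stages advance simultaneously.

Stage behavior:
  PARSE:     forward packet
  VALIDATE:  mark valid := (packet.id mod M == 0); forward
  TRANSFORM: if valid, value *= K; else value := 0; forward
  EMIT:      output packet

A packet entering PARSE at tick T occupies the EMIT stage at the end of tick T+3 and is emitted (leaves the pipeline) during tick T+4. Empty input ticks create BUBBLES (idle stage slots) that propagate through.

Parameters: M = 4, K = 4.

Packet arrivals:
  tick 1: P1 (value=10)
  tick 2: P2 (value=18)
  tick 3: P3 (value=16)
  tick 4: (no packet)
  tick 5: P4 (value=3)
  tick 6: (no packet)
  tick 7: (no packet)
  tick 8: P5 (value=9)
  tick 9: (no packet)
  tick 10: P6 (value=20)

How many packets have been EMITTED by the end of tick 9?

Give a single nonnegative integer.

Tick 1: [PARSE:P1(v=10,ok=F), VALIDATE:-, TRANSFORM:-, EMIT:-] out:-; in:P1
Tick 2: [PARSE:P2(v=18,ok=F), VALIDATE:P1(v=10,ok=F), TRANSFORM:-, EMIT:-] out:-; in:P2
Tick 3: [PARSE:P3(v=16,ok=F), VALIDATE:P2(v=18,ok=F), TRANSFORM:P1(v=0,ok=F), EMIT:-] out:-; in:P3
Tick 4: [PARSE:-, VALIDATE:P3(v=16,ok=F), TRANSFORM:P2(v=0,ok=F), EMIT:P1(v=0,ok=F)] out:-; in:-
Tick 5: [PARSE:P4(v=3,ok=F), VALIDATE:-, TRANSFORM:P3(v=0,ok=F), EMIT:P2(v=0,ok=F)] out:P1(v=0); in:P4
Tick 6: [PARSE:-, VALIDATE:P4(v=3,ok=T), TRANSFORM:-, EMIT:P3(v=0,ok=F)] out:P2(v=0); in:-
Tick 7: [PARSE:-, VALIDATE:-, TRANSFORM:P4(v=12,ok=T), EMIT:-] out:P3(v=0); in:-
Tick 8: [PARSE:P5(v=9,ok=F), VALIDATE:-, TRANSFORM:-, EMIT:P4(v=12,ok=T)] out:-; in:P5
Tick 9: [PARSE:-, VALIDATE:P5(v=9,ok=F), TRANSFORM:-, EMIT:-] out:P4(v=12); in:-
Emitted by tick 9: ['P1', 'P2', 'P3', 'P4']

Answer: 4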